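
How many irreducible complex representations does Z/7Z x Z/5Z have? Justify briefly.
35

Proof sketch: The number of irreducible complex representations of a finite group equals its number of conjugacy classes. Z/7Z x Z/5Z is abelian of order 35, so every element is its own conjugacy class: 35 classes, so Z/7Z x Z/5Z (order 35) has exactly 35 irreducible complex representations.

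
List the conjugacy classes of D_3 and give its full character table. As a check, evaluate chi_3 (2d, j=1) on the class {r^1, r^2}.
Conjugacy classes: {e} of size 1, {r^1, r^2} of size 2, {s, sr, ..., sr^2} of size 3.
Character table:
  irrep \ class              {e} (size 1)  {r^1, r^2} (size 2)  {s, sr, ..., sr^2} (size 3)
  chi_1 (triv)               1             1                    1                          
  chi_2 (sign: r->1, s->-1)  1             1                    -1                         
  chi_3 (2d, j=1)            2             -1                   0                          

Spot check: chi_3 (2d, j=1) on {r^1, r^2} = -1.

Solution. D_3 has order 2*3 = 6 with 3 conjugacy classes, hence 3 irreducibles. Sum of squared dims 1 + 1 + 4 = 6 = |G|. Linear characters come from the abelianisation; the 2-dimensional irreps have character r^k -> 2*cos(2*pi*j*k/3), reflections -> 0.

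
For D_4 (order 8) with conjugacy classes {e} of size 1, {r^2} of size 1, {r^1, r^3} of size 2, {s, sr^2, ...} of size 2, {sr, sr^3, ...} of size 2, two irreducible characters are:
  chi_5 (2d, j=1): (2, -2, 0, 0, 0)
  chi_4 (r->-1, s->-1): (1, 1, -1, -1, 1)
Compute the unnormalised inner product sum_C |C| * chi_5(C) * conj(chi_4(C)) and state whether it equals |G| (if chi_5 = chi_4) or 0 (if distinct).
Sum = 0; so <chi_5, chi_4> = 0 (distinct irreducibles are orthogonal).

Justification: Compute term by term over conjugacy classes (|C| * chi_5(C) * conj(chi_4(C))):
  1*(2)*conj(1) + 1*(-2)*conj(1) + 2*(0)*conj(-1) + 2*(0)*conj(-1) + 2*(0)*conj(1)
  = (2) + (-2) + (0) + (0) + (0)
  = 0.
Dividing by |G| = 8 gives 0/8 = 0, matching the row-orthogonality relation <chi_5, chi_4> = [chi_5 = chi_4].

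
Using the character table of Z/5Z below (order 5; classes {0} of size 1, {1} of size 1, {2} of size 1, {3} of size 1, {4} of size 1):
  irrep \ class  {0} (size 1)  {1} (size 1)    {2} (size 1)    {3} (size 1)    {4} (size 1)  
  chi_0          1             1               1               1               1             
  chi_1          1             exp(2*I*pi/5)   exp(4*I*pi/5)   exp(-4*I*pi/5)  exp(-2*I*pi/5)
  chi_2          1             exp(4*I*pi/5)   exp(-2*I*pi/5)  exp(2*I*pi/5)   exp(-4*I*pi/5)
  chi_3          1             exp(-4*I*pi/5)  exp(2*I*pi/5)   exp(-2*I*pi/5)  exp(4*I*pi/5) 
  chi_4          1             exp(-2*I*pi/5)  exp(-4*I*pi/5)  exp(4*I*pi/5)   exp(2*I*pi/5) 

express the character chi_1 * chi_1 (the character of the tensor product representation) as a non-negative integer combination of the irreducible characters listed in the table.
chi_1 tensor chi_1 = chi_2 (all other irreducibles have multiplicity 0).

Working: The character of a tensor product is the pointwise product (chi_1 * chi_1)(C) = chi_1(C) * chi_1(C):
  {0}: (1)*(1), {1}: (exp(2*I*pi/5))*(exp(2*I*pi/5)), {2}: (exp(4*I*pi/5))*(exp(4*I*pi/5)), {3}: (exp(-4*I*pi/5))*(exp(-4*I*pi/5)), {4}: (exp(-2*I*pi/5))*(exp(-2*I*pi/5))
so (chi_1 * chi_1) takes values
  {0} -> 1, {1} -> exp(4*I*pi/5), {2} -> exp(-2*I*pi/5), {3} -> exp(2*I*pi/5), {4} -> exp(-4*I*pi/5).
Now take the inner product of this character with each irreducible chi from the table, <chi_1*chi_1, chi> = (1/5) sum_C |C| (chi_1*chi_1)(C) conj(chi(C)):
  <chi_1*chi_1, chi_0> = (1/5)[1*(1)*conj(1) + 1*(exp(4*I*pi/5))*conj(1) + 1*(exp(-2*I*pi/5))*conj(1) + 1*(exp(2*I*pi/5))*conj(1) + 1*(exp(-4*I*pi/5))*conj(1)]
      = (1/5)[(1) + (exp(4*I*pi/5)) + (exp(-2*I*pi/5)) + (exp(2*I*pi/5)) + (exp(-4*I*pi/5))] = 0/5 = 0
  <chi_1*chi_1, chi_1> = (1/5)[1*(1)*conj(1) + 1*(exp(4*I*pi/5))*conj(exp(2*I*pi/5)) + 1*(exp(-2*I*pi/5))*conj(exp(4*I*pi/5)) + 1*(exp(2*I*pi/5))*conj(exp(-4*I*pi/5)) + 1*(exp(-4*I*pi/5))*conj(exp(-2*I*pi/5))]
      = (1/5)[(1) + (exp(2*I*pi/5)) + (exp(4*I*pi/5)) + (exp(-4*I*pi/5)) + (exp(-2*I*pi/5))] = 0/5 = 0
  <chi_1*chi_1, chi_2> = (1/5)[1*(1)*conj(1) + 1*(exp(4*I*pi/5))*conj(exp(4*I*pi/5)) + 1*(exp(-2*I*pi/5))*conj(exp(-2*I*pi/5)) + 1*(exp(2*I*pi/5))*conj(exp(2*I*pi/5)) + 1*(exp(-4*I*pi/5))*conj(exp(-4*I*pi/5))]
      = (1/5)[(1) + (1) + (1) + (1) + (1)] = 5/5 = 1
  <chi_1*chi_1, chi_3> = (1/5)[1*(1)*conj(1) + 1*(exp(4*I*pi/5))*conj(exp(-4*I*pi/5)) + 1*(exp(-2*I*pi/5))*conj(exp(2*I*pi/5)) + 1*(exp(2*I*pi/5))*conj(exp(-2*I*pi/5)) + 1*(exp(-4*I*pi/5))*conj(exp(4*I*pi/5))]
      = (1/5)[(1) + (exp(-2*I*pi/5)) + (exp(-4*I*pi/5)) + (exp(4*I*pi/5)) + (exp(2*I*pi/5))] = 0/5 = 0
  <chi_1*chi_1, chi_4> = (1/5)[1*(1)*conj(1) + 1*(exp(4*I*pi/5))*conj(exp(-2*I*pi/5)) + 1*(exp(-2*I*pi/5))*conj(exp(-4*I*pi/5)) + 1*(exp(2*I*pi/5))*conj(exp(4*I*pi/5)) + 1*(exp(-4*I*pi/5))*conj(exp(2*I*pi/5))]
      = (1/5)[(1) + (exp(-4*I*pi/5)) + (exp(2*I*pi/5)) + (exp(-2*I*pi/5)) + (exp(4*I*pi/5))] = 0/5 = 0
(Exp terms are combined using exp(i*s)*conj(exp(i*t)) = exp(i*(s-t)), and sums of them are collapsed using the identity that for every m > 1 the m distinct m-th roots of unity sum to 0, e.g. 1 + exp(2*I*pi/3) + exp(-2*I*pi/3) = 0.)
Hence the multiplicities are chi_2: 1. Dimension check: dim(chi_1)*dim(chi_1) = 1*1 = 1 and sum (mult * dim) = 1*1 = 1.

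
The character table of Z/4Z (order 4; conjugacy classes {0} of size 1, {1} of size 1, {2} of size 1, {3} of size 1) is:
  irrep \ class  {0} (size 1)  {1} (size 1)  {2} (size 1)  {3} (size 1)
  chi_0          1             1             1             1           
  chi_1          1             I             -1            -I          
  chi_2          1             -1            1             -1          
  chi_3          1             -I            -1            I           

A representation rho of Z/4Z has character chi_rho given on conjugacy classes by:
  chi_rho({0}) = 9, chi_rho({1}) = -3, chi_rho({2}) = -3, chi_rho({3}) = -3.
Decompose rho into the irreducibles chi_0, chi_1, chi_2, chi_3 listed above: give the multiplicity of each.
Multiplicities: chi_0: 0, chi_1: 3, chi_2: 3, chi_3: 3.

Reasoning: Use <chi_rho, chi> = (1/|G|) sum_C |C| * chi_rho(C) * conj(chi(C)) with |G| = 4 for each irreducible chi in the table:
  <chi_rho, chi_0> = (1/4)[1*(9)*conj(1) + 1*(-3)*conj(1) + 1*(-3)*conj(1) + 1*(-3)*conj(1)]
      = (1/4)[(9) + (-3) + (-3) + (-3)] = 0/4 = 0
  <chi_rho, chi_1> = (1/4)[1*(9)*conj(1) + 1*(-3)*conj(I) + 1*(-3)*conj(-1) + 1*(-3)*conj(-I)]
      = (1/4)[(9) + (3*I) + (3) + (-3*I)] = 12/4 = 3
  <chi_rho, chi_2> = (1/4)[1*(9)*conj(1) + 1*(-3)*conj(-1) + 1*(-3)*conj(1) + 1*(-3)*conj(-1)]
      = (1/4)[(9) + (3) + (-3) + (3)] = 12/4 = 3
  <chi_rho, chi_3> = (1/4)[1*(9)*conj(1) + 1*(-3)*conj(-I) + 1*(-3)*conj(-1) + 1*(-3)*conj(I)]
      = (1/4)[(9) + (-3*I) + (3) + (3*I)] = 12/4 = 3
(Exp terms are combined using exp(i*s)*conj(exp(i*t)) = exp(i*(s-t)), and sums of them are collapsed using the identity that for every m > 1 the m distinct m-th roots of unity sum to 0, e.g. 1 + exp(2*I*pi/3) + exp(-2*I*pi/3) = 0.)
Dimension check: dim(rho) = sum (mult * dim) = 0*1 + 3*1 + 3*1 + 3*1 = 9 = chi_rho(e) = 9.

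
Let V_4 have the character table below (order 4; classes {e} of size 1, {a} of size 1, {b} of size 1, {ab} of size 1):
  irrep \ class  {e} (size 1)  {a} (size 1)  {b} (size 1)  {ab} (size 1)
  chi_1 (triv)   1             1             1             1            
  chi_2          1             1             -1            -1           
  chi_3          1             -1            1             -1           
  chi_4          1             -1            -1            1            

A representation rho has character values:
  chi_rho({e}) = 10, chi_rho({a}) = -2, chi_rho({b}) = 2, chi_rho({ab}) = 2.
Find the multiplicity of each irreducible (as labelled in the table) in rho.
Multiplicities: chi_1: 3, chi_2: 1, chi_3: 3, chi_4: 3.

Solution. Use <chi_rho, chi> = (1/|G|) sum_C |C| * chi_rho(C) * conj(chi(C)) with |G| = 4 for each irreducible chi in the table:
  <chi_rho, chi_1> = (1/4)[1*(10)*conj(1) + 1*(-2)*conj(1) + 1*(2)*conj(1) + 1*(2)*conj(1)]
      = (1/4)[(10) + (-2) + (2) + (2)] = 12/4 = 3
  <chi_rho, chi_2> = (1/4)[1*(10)*conj(1) + 1*(-2)*conj(1) + 1*(2)*conj(-1) + 1*(2)*conj(-1)]
      = (1/4)[(10) + (-2) + (-2) + (-2)] = 4/4 = 1
  <chi_rho, chi_3> = (1/4)[1*(10)*conj(1) + 1*(-2)*conj(-1) + 1*(2)*conj(1) + 1*(2)*conj(-1)]
      = (1/4)[(10) + (2) + (2) + (-2)] = 12/4 = 3
  <chi_rho, chi_4> = (1/4)[1*(10)*conj(1) + 1*(-2)*conj(-1) + 1*(2)*conj(-1) + 1*(2)*conj(1)]
      = (1/4)[(10) + (2) + (-2) + (2)] = 12/4 = 3
Dimension check: dim(rho) = sum (mult * dim) = 3*1 + 1*1 + 3*1 + 3*1 = 10 = chi_rho(e) = 10.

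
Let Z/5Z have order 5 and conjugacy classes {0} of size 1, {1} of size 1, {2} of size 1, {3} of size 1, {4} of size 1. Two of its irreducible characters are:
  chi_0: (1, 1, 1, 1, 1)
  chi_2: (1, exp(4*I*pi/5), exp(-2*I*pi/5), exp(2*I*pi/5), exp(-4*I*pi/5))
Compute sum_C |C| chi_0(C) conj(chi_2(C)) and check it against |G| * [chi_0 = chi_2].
Sum = 0; so <chi_0, chi_2> = 0 (distinct irreducibles are orthogonal).

Working: Compute term by term over conjugacy classes (|C| * chi_0(C) * conj(chi_2(C))):
  1*(1)*conj(1) + 1*(1)*conj(exp(4*I*pi/5)) + 1*(1)*conj(exp(-2*I*pi/5)) + 1*(1)*conj(exp(2*I*pi/5)) + 1*(1)*conj(exp(-4*I*pi/5))
  = (1) + (exp(-4*I*pi/5)) + (exp(2*I*pi/5)) + (exp(-2*I*pi/5)) + (exp(4*I*pi/5))
  = 0.
(Exp terms are combined using exp(i*s)*conj(exp(i*t)) = exp(i*(s-t)), and sums of them are collapsed using the identity that for every m > 1 the m distinct m-th roots of unity sum to 0, e.g. 1 + exp(2*I*pi/3) + exp(-2*I*pi/3) = 0.)
Dividing by |G| = 5 gives 0/5 = 0, matching the row-orthogonality relation <chi_0, chi_2> = [chi_0 = chi_2].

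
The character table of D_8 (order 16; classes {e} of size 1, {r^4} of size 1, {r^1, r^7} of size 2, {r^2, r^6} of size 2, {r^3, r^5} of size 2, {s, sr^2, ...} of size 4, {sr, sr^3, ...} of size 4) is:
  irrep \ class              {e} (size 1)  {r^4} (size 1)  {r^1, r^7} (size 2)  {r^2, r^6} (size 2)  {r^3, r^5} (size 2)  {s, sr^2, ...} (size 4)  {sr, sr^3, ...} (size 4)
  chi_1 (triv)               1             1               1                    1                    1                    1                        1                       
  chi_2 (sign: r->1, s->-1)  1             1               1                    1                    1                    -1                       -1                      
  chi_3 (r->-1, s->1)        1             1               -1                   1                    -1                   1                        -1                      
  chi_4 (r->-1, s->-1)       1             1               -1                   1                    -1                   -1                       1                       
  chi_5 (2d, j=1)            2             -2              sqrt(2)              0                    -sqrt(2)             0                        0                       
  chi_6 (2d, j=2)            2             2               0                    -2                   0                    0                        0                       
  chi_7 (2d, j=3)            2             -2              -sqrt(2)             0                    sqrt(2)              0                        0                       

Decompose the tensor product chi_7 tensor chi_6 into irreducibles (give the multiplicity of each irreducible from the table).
chi_7 tensor chi_6 = chi_5 + chi_7 (all other irreducibles have multiplicity 0).

Reasoning: The character of a tensor product is the pointwise product (chi_7 * chi_6)(C) = chi_7(C) * chi_6(C):
  {e}: (2)*(2), {r^4}: (-2)*(2), {r^1, r^7}: (-sqrt(2))*(0), {r^2, r^6}: (0)*(-2), {r^3, r^5}: (sqrt(2))*(0), {s, sr^2, ...}: (0)*(0), {sr, sr^3, ...}: (0)*(0)
so (chi_7 * chi_6) takes values
  {e} -> 4, {r^4} -> -4, {r^1, r^7} -> 0, {r^2, r^6} -> 0, {r^3, r^5} -> 0, {s, sr^2, ...} -> 0, {sr, sr^3, ...} -> 0.
Now take the inner product of this character with each irreducible chi from the table, <chi_7*chi_6, chi> = (1/16) sum_C |C| (chi_7*chi_6)(C) conj(chi(C)):
  <chi_7*chi_6, chi_1> = (1/16)[1*(4)*conj(1) + 1*(-4)*conj(1) + 2*(0)*conj(1) + 2*(0)*conj(1) + 2*(0)*conj(1) + 4*(0)*conj(1) + 4*(0)*conj(1)]
      = (1/16)[(4) + (-4) + (0) + (0) + (0) + (0) + (0)] = 0/16 = 0
  <chi_7*chi_6, chi_2> = (1/16)[1*(4)*conj(1) + 1*(-4)*conj(1) + 2*(0)*conj(1) + 2*(0)*conj(1) + 2*(0)*conj(1) + 4*(0)*conj(-1) + 4*(0)*conj(-1)]
      = (1/16)[(4) + (-4) + (0) + (0) + (0) + (0) + (0)] = 0/16 = 0
  <chi_7*chi_6, chi_3> = (1/16)[1*(4)*conj(1) + 1*(-4)*conj(1) + 2*(0)*conj(-1) + 2*(0)*conj(1) + 2*(0)*conj(-1) + 4*(0)*conj(1) + 4*(0)*conj(-1)]
      = (1/16)[(4) + (-4) + (0) + (0) + (0) + (0) + (0)] = 0/16 = 0
  <chi_7*chi_6, chi_4> = (1/16)[1*(4)*conj(1) + 1*(-4)*conj(1) + 2*(0)*conj(-1) + 2*(0)*conj(1) + 2*(0)*conj(-1) + 4*(0)*conj(-1) + 4*(0)*conj(1)]
      = (1/16)[(4) + (-4) + (0) + (0) + (0) + (0) + (0)] = 0/16 = 0
  <chi_7*chi_6, chi_5> = (1/16)[1*(4)*conj(2) + 1*(-4)*conj(-2) + 2*(0)*conj(sqrt(2)) + 2*(0)*conj(0) + 2*(0)*conj(-sqrt(2)) + 4*(0)*conj(0) + 4*(0)*conj(0)]
      = (1/16)[(8) + (8) + (0) + (0) + (0) + (0) + (0)] = 16/16 = 1
  <chi_7*chi_6, chi_6> = (1/16)[1*(4)*conj(2) + 1*(-4)*conj(2) + 2*(0)*conj(0) + 2*(0)*conj(-2) + 2*(0)*conj(0) + 4*(0)*conj(0) + 4*(0)*conj(0)]
      = (1/16)[(8) + (-8) + (0) + (0) + (0) + (0) + (0)] = 0/16 = 0
  <chi_7*chi_6, chi_7> = (1/16)[1*(4)*conj(2) + 1*(-4)*conj(-2) + 2*(0)*conj(-sqrt(2)) + 2*(0)*conj(0) + 2*(0)*conj(sqrt(2)) + 4*(0)*conj(0) + 4*(0)*conj(0)]
      = (1/16)[(8) + (8) + (0) + (0) + (0) + (0) + (0)] = 16/16 = 1
Hence the multiplicities are chi_5: 1, chi_7: 1. Dimension check: dim(chi_7)*dim(chi_6) = 2*2 = 4 and sum (mult * dim) = 1*2 + 1*2 = 4.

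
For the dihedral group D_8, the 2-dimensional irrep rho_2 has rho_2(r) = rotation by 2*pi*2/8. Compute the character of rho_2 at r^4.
chi_{rho_2}(r^4) = 2*cos(2*pi*2*4/8) = 2

Reasoning: rho_2(r^4) is rotation by angle 2*pi*2*4/8, whose trace is 2*cos(2*pi*2*4/8) = 2.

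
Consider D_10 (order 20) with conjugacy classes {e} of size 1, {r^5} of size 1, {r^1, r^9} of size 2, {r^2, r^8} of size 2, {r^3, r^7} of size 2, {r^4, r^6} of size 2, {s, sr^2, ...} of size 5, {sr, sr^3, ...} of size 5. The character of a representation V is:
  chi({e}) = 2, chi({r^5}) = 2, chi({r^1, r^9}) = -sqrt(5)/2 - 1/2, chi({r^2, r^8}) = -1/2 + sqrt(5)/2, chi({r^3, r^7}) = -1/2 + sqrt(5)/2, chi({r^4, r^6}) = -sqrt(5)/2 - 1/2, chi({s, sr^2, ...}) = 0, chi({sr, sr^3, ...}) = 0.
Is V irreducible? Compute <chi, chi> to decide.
Irreducible: <chi, chi> = 1.

<chi, chi> = (1/|G|) sum_C |C| * |chi(C)|^2 = (1/20)[1*|2|^2 + 1*|2|^2 + 2*|-sqrt(5)/2 - 1/2|^2 + 2*|-1/2 + sqrt(5)/2|^2 + 2*|-1/2 + sqrt(5)/2|^2 + 2*|-sqrt(5)/2 - 1/2|^2 + 5*|0|^2 + 5*|0|^2]
  = (1/20)[(4) + (4) + (sqrt(5) + 3) + (3 - sqrt(5)) + (3 - sqrt(5)) + (sqrt(5) + 3) + (0) + (0)] = 20/20 = 1.
A character is irreducible iff <chi, chi> = 1, so this representation is irreducible.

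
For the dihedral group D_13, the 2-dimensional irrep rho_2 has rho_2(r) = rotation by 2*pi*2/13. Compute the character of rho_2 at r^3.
chi_{rho_2}(r^3) = 2*cos(2*pi*2*3/13) = -2*cos(pi/13)

Working: rho_2(r^3) is rotation by angle 2*pi*2*3/13, whose trace is 2*cos(2*pi*2*3/13) = -2*cos(pi/13).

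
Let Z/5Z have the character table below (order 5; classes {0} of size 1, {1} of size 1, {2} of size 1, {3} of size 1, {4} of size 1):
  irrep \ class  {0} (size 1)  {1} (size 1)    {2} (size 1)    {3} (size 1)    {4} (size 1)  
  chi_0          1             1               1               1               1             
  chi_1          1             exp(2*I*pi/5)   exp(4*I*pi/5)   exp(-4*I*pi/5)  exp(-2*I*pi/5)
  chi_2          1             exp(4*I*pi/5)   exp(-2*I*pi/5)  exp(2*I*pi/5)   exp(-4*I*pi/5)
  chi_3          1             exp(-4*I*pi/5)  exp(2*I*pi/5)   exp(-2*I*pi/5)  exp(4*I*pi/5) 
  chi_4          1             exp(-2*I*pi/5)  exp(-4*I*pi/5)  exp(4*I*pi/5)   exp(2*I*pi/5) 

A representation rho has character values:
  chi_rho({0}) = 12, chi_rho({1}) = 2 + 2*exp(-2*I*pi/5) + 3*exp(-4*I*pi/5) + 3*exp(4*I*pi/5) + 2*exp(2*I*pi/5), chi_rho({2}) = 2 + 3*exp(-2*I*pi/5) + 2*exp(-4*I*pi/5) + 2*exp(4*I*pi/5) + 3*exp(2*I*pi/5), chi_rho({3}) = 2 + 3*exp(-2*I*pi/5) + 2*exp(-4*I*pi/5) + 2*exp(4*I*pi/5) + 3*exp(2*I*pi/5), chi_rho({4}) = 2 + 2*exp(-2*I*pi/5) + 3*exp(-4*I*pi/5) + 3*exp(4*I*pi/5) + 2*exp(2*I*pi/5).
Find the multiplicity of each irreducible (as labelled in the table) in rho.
Multiplicities: chi_0: 2, chi_1: 2, chi_2: 3, chi_3: 3, chi_4: 2.

Derivation: Use <chi_rho, chi> = (1/|G|) sum_C |C| * chi_rho(C) * conj(chi(C)) with |G| = 5 for each irreducible chi in the table:
  <chi_rho, chi_0> = (1/5)[1*(12)*conj(1) + 1*(2 + 2*exp(-2*I*pi/5) + 3*exp(-4*I*pi/5) + 3*exp(4*I*pi/5) + 2*exp(2*I*pi/5))*conj(1) + 1*(2 + 3*exp(-2*I*pi/5) + 2*exp(-4*I*pi/5) + 2*exp(4*I*pi/5) + 3*exp(2*I*pi/5))*conj(1) + 1*(2 + 3*exp(-2*I*pi/5) + 2*exp(-4*I*pi/5) + 2*exp(4*I*pi/5) + 3*exp(2*I*pi/5))*conj(1) + 1*(2 + 2*exp(-2*I*pi/5) + 3*exp(-4*I*pi/5) + 3*exp(4*I*pi/5) + 2*exp(2*I*pi/5))*conj(1)]
      = (1/5)[(12) + (2 + 2*exp(-2*I*pi/5) + 3*exp(-4*I*pi/5) + 3*exp(4*I*pi/5) + 2*exp(2*I*pi/5)) + (2 + 3*exp(-2*I*pi/5) + 2*exp(-4*I*pi/5) + 2*exp(4*I*pi/5) + 3*exp(2*I*pi/5)) + (2 + 3*exp(-2*I*pi/5) + 2*exp(-4*I*pi/5) + 2*exp(4*I*pi/5) + 3*exp(2*I*pi/5)) + (2 + 2*exp(-2*I*pi/5) + 3*exp(-4*I*pi/5) + 3*exp(4*I*pi/5) + 2*exp(2*I*pi/5))] = 10/5 = 2
  <chi_rho, chi_1> = (1/5)[1*(12)*conj(1) + 1*(2 + 2*exp(-2*I*pi/5) + 3*exp(-4*I*pi/5) + 3*exp(4*I*pi/5) + 2*exp(2*I*pi/5))*conj(exp(2*I*pi/5)) + 1*(2 + 3*exp(-2*I*pi/5) + 2*exp(-4*I*pi/5) + 2*exp(4*I*pi/5) + 3*exp(2*I*pi/5))*conj(exp(4*I*pi/5)) + 1*(2 + 3*exp(-2*I*pi/5) + 2*exp(-4*I*pi/5) + 2*exp(4*I*pi/5) + 3*exp(2*I*pi/5))*conj(exp(-4*I*pi/5)) + 1*(2 + 2*exp(-2*I*pi/5) + 3*exp(-4*I*pi/5) + 3*exp(4*I*pi/5) + 2*exp(2*I*pi/5))*conj(exp(-2*I*pi/5))]
      = (1/5)[(12) + (2 + 2*exp(-2*I*pi/5) + 2*exp(-4*I*pi/5) + 3*exp(4*I*pi/5) + 3*exp(2*I*pi/5)) + (2 + 3*exp(-2*I*pi/5) + 2*exp(-4*I*pi/5) + 3*exp(4*I*pi/5) + 2*exp(2*I*pi/5)) + (2 + 2*exp(-2*I*pi/5) + 3*exp(-4*I*pi/5) + 2*exp(4*I*pi/5) + 3*exp(2*I*pi/5)) + (2 + 3*exp(-2*I*pi/5) + 3*exp(-4*I*pi/5) + 2*exp(4*I*pi/5) + 2*exp(2*I*pi/5))] = 10/5 = 2
  <chi_rho, chi_2> = (1/5)[1*(12)*conj(1) + 1*(2 + 2*exp(-2*I*pi/5) + 3*exp(-4*I*pi/5) + 3*exp(4*I*pi/5) + 2*exp(2*I*pi/5))*conj(exp(4*I*pi/5)) + 1*(2 + 3*exp(-2*I*pi/5) + 2*exp(-4*I*pi/5) + 2*exp(4*I*pi/5) + 3*exp(2*I*pi/5))*conj(exp(-2*I*pi/5)) + 1*(2 + 3*exp(-2*I*pi/5) + 2*exp(-4*I*pi/5) + 2*exp(4*I*pi/5) + 3*exp(2*I*pi/5))*conj(exp(2*I*pi/5)) + 1*(2 + 2*exp(-2*I*pi/5) + 3*exp(-4*I*pi/5) + 3*exp(4*I*pi/5) + 2*exp(2*I*pi/5))*conj(exp(-4*I*pi/5))]
      = (1/5)[(12) + (3 + 2*exp(-2*I*pi/5) + 2*exp(-4*I*pi/5) + 2*exp(4*I*pi/5) + 3*exp(2*I*pi/5)) + (3 + 2*exp(-2*I*pi/5) + 2*exp(-4*I*pi/5) + 3*exp(4*I*pi/5) + 2*exp(2*I*pi/5)) + (3 + 2*exp(-2*I*pi/5) + 3*exp(-4*I*pi/5) + 2*exp(4*I*pi/5) + 2*exp(2*I*pi/5)) + (3 + 3*exp(-2*I*pi/5) + 2*exp(-4*I*pi/5) + 2*exp(4*I*pi/5) + 2*exp(2*I*pi/5))] = 15/5 = 3
  <chi_rho, chi_3> = (1/5)[1*(12)*conj(1) + 1*(2 + 2*exp(-2*I*pi/5) + 3*exp(-4*I*pi/5) + 3*exp(4*I*pi/5) + 2*exp(2*I*pi/5))*conj(exp(-4*I*pi/5)) + 1*(2 + 3*exp(-2*I*pi/5) + 2*exp(-4*I*pi/5) + 2*exp(4*I*pi/5) + 3*exp(2*I*pi/5))*conj(exp(2*I*pi/5)) + 1*(2 + 3*exp(-2*I*pi/5) + 2*exp(-4*I*pi/5) + 2*exp(4*I*pi/5) + 3*exp(2*I*pi/5))*conj(exp(-2*I*pi/5)) + 1*(2 + 2*exp(-2*I*pi/5) + 3*exp(-4*I*pi/5) + 3*exp(4*I*pi/5) + 2*exp(2*I*pi/5))*conj(exp(4*I*pi/5))]
      = (1/5)[(12) + (3 + 3*exp(-2*I*pi/5) + 2*exp(-4*I*pi/5) + 2*exp(4*I*pi/5) + 2*exp(2*I*pi/5)) + (3 + 2*exp(-2*I*pi/5) + 3*exp(-4*I*pi/5) + 2*exp(4*I*pi/5) + 2*exp(2*I*pi/5)) + (3 + 2*exp(-2*I*pi/5) + 2*exp(-4*I*pi/5) + 3*exp(4*I*pi/5) + 2*exp(2*I*pi/5)) + (3 + 2*exp(-2*I*pi/5) + 2*exp(-4*I*pi/5) + 2*exp(4*I*pi/5) + 3*exp(2*I*pi/5))] = 15/5 = 3
  <chi_rho, chi_4> = (1/5)[1*(12)*conj(1) + 1*(2 + 2*exp(-2*I*pi/5) + 3*exp(-4*I*pi/5) + 3*exp(4*I*pi/5) + 2*exp(2*I*pi/5))*conj(exp(-2*I*pi/5)) + 1*(2 + 3*exp(-2*I*pi/5) + 2*exp(-4*I*pi/5) + 2*exp(4*I*pi/5) + 3*exp(2*I*pi/5))*conj(exp(-4*I*pi/5)) + 1*(2 + 3*exp(-2*I*pi/5) + 2*exp(-4*I*pi/5) + 2*exp(4*I*pi/5) + 3*exp(2*I*pi/5))*conj(exp(4*I*pi/5)) + 1*(2 + 2*exp(-2*I*pi/5) + 3*exp(-4*I*pi/5) + 3*exp(4*I*pi/5) + 2*exp(2*I*pi/5))*conj(exp(2*I*pi/5))]
      = (1/5)[(12) + (2 + 3*exp(-2*I*pi/5) + 3*exp(-4*I*pi/5) + 2*exp(4*I*pi/5) + 2*exp(2*I*pi/5)) + (2 + 2*exp(-2*I*pi/5) + 3*exp(-4*I*pi/5) + 2*exp(4*I*pi/5) + 3*exp(2*I*pi/5)) + (2 + 3*exp(-2*I*pi/5) + 2*exp(-4*I*pi/5) + 3*exp(4*I*pi/5) + 2*exp(2*I*pi/5)) + (2 + 2*exp(-2*I*pi/5) + 2*exp(-4*I*pi/5) + 3*exp(4*I*pi/5) + 3*exp(2*I*pi/5))] = 10/5 = 2
(Exp terms are combined using exp(i*s)*conj(exp(i*t)) = exp(i*(s-t)), and sums of them are collapsed using the identity that for every m > 1 the m distinct m-th roots of unity sum to 0, e.g. 1 + exp(2*I*pi/3) + exp(-2*I*pi/3) = 0.)
Dimension check: dim(rho) = sum (mult * dim) = 2*1 + 2*1 + 3*1 + 3*1 + 2*1 = 12 = chi_rho(e) = 12.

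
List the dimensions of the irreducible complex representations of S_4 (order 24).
Dimensions: 1, 1, 2, 3, 3

Details: There are 5 irreducibles (= number of conjugacy classes). Their dimensions d_i satisfy sum d_i^2 = |G| = 24: 1 + 1 + 4 + 9 + 9 = 24.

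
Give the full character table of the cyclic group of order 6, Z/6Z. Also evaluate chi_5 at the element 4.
Character table of Z/6Z (irreps indexed chi_0,...,chi_5 with chi_k(m) = zeta_6^(k*m), zeta_6 = exp(2*pi*i/6)):
  irrep \ class  {0} (size 1)  {1} (size 1)    {2} (size 1)    {3} (size 1)  {4} (size 1)    {5} (size 1)  
  chi_0          1             1               1               1             1               1             
  chi_1          1             exp(I*pi/3)     exp(2*I*pi/3)   -1            exp(-2*I*pi/3)  exp(-I*pi/3)  
  chi_2          1             exp(2*I*pi/3)   exp(-2*I*pi/3)  1             exp(2*I*pi/3)   exp(-2*I*pi/3)
  chi_3          1             -1              1               -1            1               -1            
  chi_4          1             exp(-2*I*pi/3)  exp(2*I*pi/3)   1             exp(-2*I*pi/3)  exp(2*I*pi/3) 
  chi_5          1             exp(-I*pi/3)    exp(-2*I*pi/3)  -1            exp(2*I*pi/3)   exp(I*pi/3)   

Spot check: chi_5(4) = zeta_6^(5*4) = zeta_6^20 = exp(2*I*pi/3).

Z/6Z is abelian, so all 6 irreducible complex representations are 1-dimensional. They are given by chi_k(m) = zeta_6^(k*m) for k = 0,...,5. Row orthogonality: sum_m chi_k(m) conj(chi_l(m)) = 6 * [k = l].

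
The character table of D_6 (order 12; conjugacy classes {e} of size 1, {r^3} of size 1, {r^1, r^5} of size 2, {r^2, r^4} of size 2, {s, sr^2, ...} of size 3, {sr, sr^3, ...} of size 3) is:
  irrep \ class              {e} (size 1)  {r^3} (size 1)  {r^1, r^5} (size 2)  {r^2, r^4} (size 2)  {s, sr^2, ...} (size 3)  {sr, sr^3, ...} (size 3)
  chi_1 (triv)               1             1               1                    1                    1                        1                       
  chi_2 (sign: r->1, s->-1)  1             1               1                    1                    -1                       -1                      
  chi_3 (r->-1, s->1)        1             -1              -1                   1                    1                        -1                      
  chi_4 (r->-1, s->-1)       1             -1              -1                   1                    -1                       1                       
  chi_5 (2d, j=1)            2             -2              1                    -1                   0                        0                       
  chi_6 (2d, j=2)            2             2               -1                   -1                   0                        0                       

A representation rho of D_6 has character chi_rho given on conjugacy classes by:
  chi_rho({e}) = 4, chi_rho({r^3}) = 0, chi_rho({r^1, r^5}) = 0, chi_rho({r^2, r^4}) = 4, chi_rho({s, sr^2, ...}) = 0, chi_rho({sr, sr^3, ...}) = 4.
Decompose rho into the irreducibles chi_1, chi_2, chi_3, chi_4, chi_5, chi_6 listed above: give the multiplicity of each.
Multiplicities: chi_1: 2, chi_2: 0, chi_3: 0, chi_4: 2, chi_5: 0, chi_6: 0.

Justification: Use <chi_rho, chi> = (1/|G|) sum_C |C| * chi_rho(C) * conj(chi(C)) with |G| = 12 for each irreducible chi in the table:
  <chi_rho, chi_1> = (1/12)[1*(4)*conj(1) + 1*(0)*conj(1) + 2*(0)*conj(1) + 2*(4)*conj(1) + 3*(0)*conj(1) + 3*(4)*conj(1)]
      = (1/12)[(4) + (0) + (0) + (8) + (0) + (12)] = 24/12 = 2
  <chi_rho, chi_2> = (1/12)[1*(4)*conj(1) + 1*(0)*conj(1) + 2*(0)*conj(1) + 2*(4)*conj(1) + 3*(0)*conj(-1) + 3*(4)*conj(-1)]
      = (1/12)[(4) + (0) + (0) + (8) + (0) + (-12)] = 0/12 = 0
  <chi_rho, chi_3> = (1/12)[1*(4)*conj(1) + 1*(0)*conj(-1) + 2*(0)*conj(-1) + 2*(4)*conj(1) + 3*(0)*conj(1) + 3*(4)*conj(-1)]
      = (1/12)[(4) + (0) + (0) + (8) + (0) + (-12)] = 0/12 = 0
  <chi_rho, chi_4> = (1/12)[1*(4)*conj(1) + 1*(0)*conj(-1) + 2*(0)*conj(-1) + 2*(4)*conj(1) + 3*(0)*conj(-1) + 3*(4)*conj(1)]
      = (1/12)[(4) + (0) + (0) + (8) + (0) + (12)] = 24/12 = 2
  <chi_rho, chi_5> = (1/12)[1*(4)*conj(2) + 1*(0)*conj(-2) + 2*(0)*conj(1) + 2*(4)*conj(-1) + 3*(0)*conj(0) + 3*(4)*conj(0)]
      = (1/12)[(8) + (0) + (0) + (-8) + (0) + (0)] = 0/12 = 0
  <chi_rho, chi_6> = (1/12)[1*(4)*conj(2) + 1*(0)*conj(2) + 2*(0)*conj(-1) + 2*(4)*conj(-1) + 3*(0)*conj(0) + 3*(4)*conj(0)]
      = (1/12)[(8) + (0) + (0) + (-8) + (0) + (0)] = 0/12 = 0
Dimension check: dim(rho) = sum (mult * dim) = 2*1 + 0*1 + 0*1 + 2*1 + 0*2 + 0*2 = 4 = chi_rho(e) = 4.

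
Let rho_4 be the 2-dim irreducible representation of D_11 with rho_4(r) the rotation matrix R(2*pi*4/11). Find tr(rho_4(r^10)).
chi_{rho_4}(r^10) = 2*cos(2*pi*4*10/11) = -2*cos(3*pi/11)

Proof sketch: rho_4(r^10) is rotation by angle 2*pi*4*10/11, whose trace is 2*cos(2*pi*4*10/11) = -2*cos(3*pi/11).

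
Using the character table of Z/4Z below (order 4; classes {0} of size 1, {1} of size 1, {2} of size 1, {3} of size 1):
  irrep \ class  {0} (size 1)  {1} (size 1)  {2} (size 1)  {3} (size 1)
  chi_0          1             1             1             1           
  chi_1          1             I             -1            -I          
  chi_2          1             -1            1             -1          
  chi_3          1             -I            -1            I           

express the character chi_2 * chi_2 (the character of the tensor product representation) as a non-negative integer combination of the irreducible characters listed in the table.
chi_2 tensor chi_2 = chi_0 (all other irreducibles have multiplicity 0).

Reasoning: The character of a tensor product is the pointwise product (chi_2 * chi_2)(C) = chi_2(C) * chi_2(C):
  {0}: (1)*(1), {1}: (-1)*(-1), {2}: (1)*(1), {3}: (-1)*(-1)
so (chi_2 * chi_2) takes values
  {0} -> 1, {1} -> 1, {2} -> 1, {3} -> 1.
Now take the inner product of this character with each irreducible chi from the table, <chi_2*chi_2, chi> = (1/4) sum_C |C| (chi_2*chi_2)(C) conj(chi(C)):
  <chi_2*chi_2, chi_0> = (1/4)[1*(1)*conj(1) + 1*(1)*conj(1) + 1*(1)*conj(1) + 1*(1)*conj(1)]
      = (1/4)[(1) + (1) + (1) + (1)] = 4/4 = 1
  <chi_2*chi_2, chi_1> = (1/4)[1*(1)*conj(1) + 1*(1)*conj(I) + 1*(1)*conj(-1) + 1*(1)*conj(-I)]
      = (1/4)[(1) + (-I) + (-1) + (I)] = 0/4 = 0
  <chi_2*chi_2, chi_2> = (1/4)[1*(1)*conj(1) + 1*(1)*conj(-1) + 1*(1)*conj(1) + 1*(1)*conj(-1)]
      = (1/4)[(1) + (-1) + (1) + (-1)] = 0/4 = 0
  <chi_2*chi_2, chi_3> = (1/4)[1*(1)*conj(1) + 1*(1)*conj(-I) + 1*(1)*conj(-1) + 1*(1)*conj(I)]
      = (1/4)[(1) + (I) + (-1) + (-I)] = 0/4 = 0
(Exp terms are combined using exp(i*s)*conj(exp(i*t)) = exp(i*(s-t)), and sums of them are collapsed using the identity that for every m > 1 the m distinct m-th roots of unity sum to 0, e.g. 1 + exp(2*I*pi/3) + exp(-2*I*pi/3) = 0.)
Hence the multiplicities are chi_0: 1. Dimension check: dim(chi_2)*dim(chi_2) = 1*1 = 1 and sum (mult * dim) = 1*1 = 1.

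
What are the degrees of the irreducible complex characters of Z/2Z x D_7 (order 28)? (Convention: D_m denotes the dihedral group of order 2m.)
Dimensions: 1, 1, 1, 1, 2, 2, 2, 2, 2, 2

Details: There are 10 irreducibles (= number of conjugacy classes). Their dimensions d_i satisfy sum d_i^2 = |G| = 28: 1 + 1 + 1 + 1 + 4 + 4 + 4 + 4 + 4 + 4 = 28. (For the product with Z/2Z: each of the 2 1-dim characters of Z/2Z tensors with each irrep of D_7, giving 2 copies of each D_7-dimension.)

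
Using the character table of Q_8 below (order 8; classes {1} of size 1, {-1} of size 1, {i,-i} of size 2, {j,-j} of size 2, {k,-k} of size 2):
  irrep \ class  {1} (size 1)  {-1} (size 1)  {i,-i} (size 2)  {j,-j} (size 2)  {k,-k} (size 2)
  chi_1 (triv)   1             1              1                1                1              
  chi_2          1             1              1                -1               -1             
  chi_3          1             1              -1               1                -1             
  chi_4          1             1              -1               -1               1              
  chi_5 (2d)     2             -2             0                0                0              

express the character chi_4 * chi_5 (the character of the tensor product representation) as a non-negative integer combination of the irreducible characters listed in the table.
chi_4 tensor chi_5 = chi_5 (all other irreducibles have multiplicity 0).

Argument: The character of a tensor product is the pointwise product (chi_4 * chi_5)(C) = chi_4(C) * chi_5(C):
  {1}: (1)*(2), {-1}: (1)*(-2), {i,-i}: (-1)*(0), {j,-j}: (-1)*(0), {k,-k}: (1)*(0)
so (chi_4 * chi_5) takes values
  {1} -> 2, {-1} -> -2, {i,-i} -> 0, {j,-j} -> 0, {k,-k} -> 0.
Now take the inner product of this character with each irreducible chi from the table, <chi_4*chi_5, chi> = (1/8) sum_C |C| (chi_4*chi_5)(C) conj(chi(C)):
  <chi_4*chi_5, chi_1> = (1/8)[1*(2)*conj(1) + 1*(-2)*conj(1) + 2*(0)*conj(1) + 2*(0)*conj(1) + 2*(0)*conj(1)]
      = (1/8)[(2) + (-2) + (0) + (0) + (0)] = 0/8 = 0
  <chi_4*chi_5, chi_2> = (1/8)[1*(2)*conj(1) + 1*(-2)*conj(1) + 2*(0)*conj(1) + 2*(0)*conj(-1) + 2*(0)*conj(-1)]
      = (1/8)[(2) + (-2) + (0) + (0) + (0)] = 0/8 = 0
  <chi_4*chi_5, chi_3> = (1/8)[1*(2)*conj(1) + 1*(-2)*conj(1) + 2*(0)*conj(-1) + 2*(0)*conj(1) + 2*(0)*conj(-1)]
      = (1/8)[(2) + (-2) + (0) + (0) + (0)] = 0/8 = 0
  <chi_4*chi_5, chi_4> = (1/8)[1*(2)*conj(1) + 1*(-2)*conj(1) + 2*(0)*conj(-1) + 2*(0)*conj(-1) + 2*(0)*conj(1)]
      = (1/8)[(2) + (-2) + (0) + (0) + (0)] = 0/8 = 0
  <chi_4*chi_5, chi_5> = (1/8)[1*(2)*conj(2) + 1*(-2)*conj(-2) + 2*(0)*conj(0) + 2*(0)*conj(0) + 2*(0)*conj(0)]
      = (1/8)[(4) + (4) + (0) + (0) + (0)] = 8/8 = 1
Hence the multiplicities are chi_5: 1. Dimension check: dim(chi_4)*dim(chi_5) = 1*2 = 2 and sum (mult * dim) = 1*2 = 2.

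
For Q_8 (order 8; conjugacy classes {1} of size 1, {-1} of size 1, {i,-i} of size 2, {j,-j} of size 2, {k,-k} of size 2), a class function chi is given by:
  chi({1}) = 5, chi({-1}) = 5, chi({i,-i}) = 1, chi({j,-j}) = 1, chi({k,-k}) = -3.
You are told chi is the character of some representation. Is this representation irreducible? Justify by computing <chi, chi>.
Not irreducible (reducible): <chi, chi> = 9 > 1.

Justification: <chi, chi> = (1/|G|) sum_C |C| * |chi(C)|^2 = (1/8)[1*|5|^2 + 1*|5|^2 + 2*|1|^2 + 2*|1|^2 + 2*|-3|^2]
  = (1/8)[(25) + (25) + (2) + (2) + (18)] = 72/8 = 9.
A character is irreducible iff <chi, chi> = 1, so this representation is reducible.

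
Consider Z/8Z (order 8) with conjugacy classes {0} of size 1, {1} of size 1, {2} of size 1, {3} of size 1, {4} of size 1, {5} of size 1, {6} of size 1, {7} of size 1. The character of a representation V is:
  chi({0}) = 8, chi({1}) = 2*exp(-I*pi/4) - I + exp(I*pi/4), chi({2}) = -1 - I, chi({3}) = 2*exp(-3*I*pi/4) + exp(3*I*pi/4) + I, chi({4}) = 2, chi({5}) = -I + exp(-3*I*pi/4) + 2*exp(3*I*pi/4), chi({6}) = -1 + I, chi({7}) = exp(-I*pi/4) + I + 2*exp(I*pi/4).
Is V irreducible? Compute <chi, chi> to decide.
Not irreducible (reducible): <chi, chi> = 12 > 1.

Explanation: <chi, chi> = (1/|G|) sum_C |C| * |chi(C)|^2 = (1/8)[1*|8|^2 + 1*|2*exp(-I*pi/4) - I + exp(I*pi/4)|^2 + 1*|-1 - I|^2 + 1*|2*exp(-3*I*pi/4) + exp(3*I*pi/4) + I|^2 + 1*|2|^2 + 1*|-I + exp(-3*I*pi/4) + 2*exp(3*I*pi/4)|^2 + 1*|-1 + I|^2 + 1*|exp(-I*pi/4) + I + 2*exp(I*pi/4)|^2]
  = (1/8)[(64) + (6 - exp(3*I*pi/4) + exp(I*pi/4)) + (2) + (6 + exp(-3*I*pi/4) - exp(-I*pi/4)) + (4) + (6 + exp(-3*I*pi/4) - exp(-I*pi/4)) + (2) + (6 - exp(3*I*pi/4) + exp(I*pi/4))] = 96/8 = 12.
(Exp terms are combined using exp(i*s)*conj(exp(i*t)) = exp(i*(s-t)), and sums of them are collapsed using the identity that for every m > 1 the m distinct m-th roots of unity sum to 0, e.g. 1 + exp(2*I*pi/3) + exp(-2*I*pi/3) = 0.)
A character is irreducible iff <chi, chi> = 1, so this representation is reducible.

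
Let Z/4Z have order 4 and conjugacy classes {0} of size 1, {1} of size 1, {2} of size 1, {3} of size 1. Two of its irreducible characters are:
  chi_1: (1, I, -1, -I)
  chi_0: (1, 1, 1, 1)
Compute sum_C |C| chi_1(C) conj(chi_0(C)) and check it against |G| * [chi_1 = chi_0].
Sum = 0; so <chi_1, chi_0> = 0 (distinct irreducibles are orthogonal).

Justification: Compute term by term over conjugacy classes (|C| * chi_1(C) * conj(chi_0(C))):
  1*(1)*conj(1) + 1*(I)*conj(1) + 1*(-1)*conj(1) + 1*(-I)*conj(1)
  = (1) + (I) + (-1) + (-I)
  = 0.
(Exp terms are combined using exp(i*s)*conj(exp(i*t)) = exp(i*(s-t)), and sums of them are collapsed using the identity that for every m > 1 the m distinct m-th roots of unity sum to 0, e.g. 1 + exp(2*I*pi/3) + exp(-2*I*pi/3) = 0.)
Dividing by |G| = 4 gives 0/4 = 0, matching the row-orthogonality relation <chi_1, chi_0> = [chi_1 = chi_0].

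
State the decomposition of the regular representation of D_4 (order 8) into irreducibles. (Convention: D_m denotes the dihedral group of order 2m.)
Each irreducible V_i of dimension d_i appears with multiplicity d_i, i.e. rho_reg = (direct sum over all irreducibles V_i) d_i V_i. The irreducible dimensions for D_4 are 1, 1, 1, 1, 2: 4 irreducibles of dimension 1, each with multiplicity 1; 1 irreducible of dimension 2, with multiplicity 2. Total dimension 4*1*1 + 1*2*2 = 8 = |G|.

Explanation: General theorem: in the regular representation of a finite group G, each irreducible appears with multiplicity equal to its dimension. Check: dim(rho_reg) = sum d_i^2 = 1 + 1 + 1 + 1 + 4 = 8 = |G|.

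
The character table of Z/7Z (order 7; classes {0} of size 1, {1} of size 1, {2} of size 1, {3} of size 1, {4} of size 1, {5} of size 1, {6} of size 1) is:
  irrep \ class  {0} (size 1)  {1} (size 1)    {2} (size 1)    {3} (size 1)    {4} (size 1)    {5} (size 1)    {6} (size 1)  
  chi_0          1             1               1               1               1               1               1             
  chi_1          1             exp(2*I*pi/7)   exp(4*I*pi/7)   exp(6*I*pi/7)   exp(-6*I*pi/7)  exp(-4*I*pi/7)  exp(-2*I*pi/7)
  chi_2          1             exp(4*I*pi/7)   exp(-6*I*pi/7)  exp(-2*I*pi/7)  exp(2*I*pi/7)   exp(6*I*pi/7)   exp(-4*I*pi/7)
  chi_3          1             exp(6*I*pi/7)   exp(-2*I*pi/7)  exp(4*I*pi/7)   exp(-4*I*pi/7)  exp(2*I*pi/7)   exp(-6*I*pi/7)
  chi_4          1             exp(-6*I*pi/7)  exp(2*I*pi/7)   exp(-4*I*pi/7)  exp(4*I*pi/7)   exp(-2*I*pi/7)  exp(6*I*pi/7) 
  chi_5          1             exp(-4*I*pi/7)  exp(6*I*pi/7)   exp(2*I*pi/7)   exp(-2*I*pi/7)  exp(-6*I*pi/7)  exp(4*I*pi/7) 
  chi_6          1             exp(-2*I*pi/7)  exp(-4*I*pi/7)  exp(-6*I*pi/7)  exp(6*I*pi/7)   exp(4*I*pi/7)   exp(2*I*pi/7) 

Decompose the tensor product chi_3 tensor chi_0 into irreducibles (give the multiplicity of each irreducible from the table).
chi_3 tensor chi_0 = chi_3 (all other irreducibles have multiplicity 0).

Proof sketch: The character of a tensor product is the pointwise product (chi_3 * chi_0)(C) = chi_3(C) * chi_0(C):
  {0}: (1)*(1), {1}: (exp(6*I*pi/7))*(1), {2}: (exp(-2*I*pi/7))*(1), {3}: (exp(4*I*pi/7))*(1), {4}: (exp(-4*I*pi/7))*(1), {5}: (exp(2*I*pi/7))*(1), {6}: (exp(-6*I*pi/7))*(1)
so (chi_3 * chi_0) takes values
  {0} -> 1, {1} -> exp(6*I*pi/7), {2} -> exp(-2*I*pi/7), {3} -> exp(4*I*pi/7), {4} -> exp(-4*I*pi/7), {5} -> exp(2*I*pi/7), {6} -> exp(-6*I*pi/7).
Now take the inner product of this character with each irreducible chi from the table, <chi_3*chi_0, chi> = (1/7) sum_C |C| (chi_3*chi_0)(C) conj(chi(C)):
  <chi_3*chi_0, chi_0> = (1/7)[1*(1)*conj(1) + 1*(exp(6*I*pi/7))*conj(1) + 1*(exp(-2*I*pi/7))*conj(1) + 1*(exp(4*I*pi/7))*conj(1) + 1*(exp(-4*I*pi/7))*conj(1) + 1*(exp(2*I*pi/7))*conj(1) + 1*(exp(-6*I*pi/7))*conj(1)]
      = (1/7)[(1) + (exp(6*I*pi/7)) + (exp(-2*I*pi/7)) + (exp(4*I*pi/7)) + (exp(-4*I*pi/7)) + (exp(2*I*pi/7)) + (exp(-6*I*pi/7))] = 0/7 = 0
  <chi_3*chi_0, chi_1> = (1/7)[1*(1)*conj(1) + 1*(exp(6*I*pi/7))*conj(exp(2*I*pi/7)) + 1*(exp(-2*I*pi/7))*conj(exp(4*I*pi/7)) + 1*(exp(4*I*pi/7))*conj(exp(6*I*pi/7)) + 1*(exp(-4*I*pi/7))*conj(exp(-6*I*pi/7)) + 1*(exp(2*I*pi/7))*conj(exp(-4*I*pi/7)) + 1*(exp(-6*I*pi/7))*conj(exp(-2*I*pi/7))]
      = (1/7)[(1) + (exp(4*I*pi/7)) + (exp(-6*I*pi/7)) + (exp(-2*I*pi/7)) + (exp(2*I*pi/7)) + (exp(6*I*pi/7)) + (exp(-4*I*pi/7))] = 0/7 = 0
  <chi_3*chi_0, chi_2> = (1/7)[1*(1)*conj(1) + 1*(exp(6*I*pi/7))*conj(exp(4*I*pi/7)) + 1*(exp(-2*I*pi/7))*conj(exp(-6*I*pi/7)) + 1*(exp(4*I*pi/7))*conj(exp(-2*I*pi/7)) + 1*(exp(-4*I*pi/7))*conj(exp(2*I*pi/7)) + 1*(exp(2*I*pi/7))*conj(exp(6*I*pi/7)) + 1*(exp(-6*I*pi/7))*conj(exp(-4*I*pi/7))]
      = (1/7)[(1) + (exp(2*I*pi/7)) + (exp(4*I*pi/7)) + (exp(6*I*pi/7)) + (exp(-6*I*pi/7)) + (exp(-4*I*pi/7)) + (exp(-2*I*pi/7))] = 0/7 = 0
  <chi_3*chi_0, chi_3> = (1/7)[1*(1)*conj(1) + 1*(exp(6*I*pi/7))*conj(exp(6*I*pi/7)) + 1*(exp(-2*I*pi/7))*conj(exp(-2*I*pi/7)) + 1*(exp(4*I*pi/7))*conj(exp(4*I*pi/7)) + 1*(exp(-4*I*pi/7))*conj(exp(-4*I*pi/7)) + 1*(exp(2*I*pi/7))*conj(exp(2*I*pi/7)) + 1*(exp(-6*I*pi/7))*conj(exp(-6*I*pi/7))]
      = (1/7)[(1) + (1) + (1) + (1) + (1) + (1) + (1)] = 7/7 = 1
  <chi_3*chi_0, chi_4> = (1/7)[1*(1)*conj(1) + 1*(exp(6*I*pi/7))*conj(exp(-6*I*pi/7)) + 1*(exp(-2*I*pi/7))*conj(exp(2*I*pi/7)) + 1*(exp(4*I*pi/7))*conj(exp(-4*I*pi/7)) + 1*(exp(-4*I*pi/7))*conj(exp(4*I*pi/7)) + 1*(exp(2*I*pi/7))*conj(exp(-2*I*pi/7)) + 1*(exp(-6*I*pi/7))*conj(exp(6*I*pi/7))]
      = (1/7)[(1) + (exp(-2*I*pi/7)) + (exp(-4*I*pi/7)) + (exp(-6*I*pi/7)) + (exp(6*I*pi/7)) + (exp(4*I*pi/7)) + (exp(2*I*pi/7))] = 0/7 = 0
  <chi_3*chi_0, chi_5> = (1/7)[1*(1)*conj(1) + 1*(exp(6*I*pi/7))*conj(exp(-4*I*pi/7)) + 1*(exp(-2*I*pi/7))*conj(exp(6*I*pi/7)) + 1*(exp(4*I*pi/7))*conj(exp(2*I*pi/7)) + 1*(exp(-4*I*pi/7))*conj(exp(-2*I*pi/7)) + 1*(exp(2*I*pi/7))*conj(exp(-6*I*pi/7)) + 1*(exp(-6*I*pi/7))*conj(exp(4*I*pi/7))]
      = (1/7)[(1) + (exp(-4*I*pi/7)) + (exp(6*I*pi/7)) + (exp(2*I*pi/7)) + (exp(-2*I*pi/7)) + (exp(-6*I*pi/7)) + (exp(4*I*pi/7))] = 0/7 = 0
  <chi_3*chi_0, chi_6> = (1/7)[1*(1)*conj(1) + 1*(exp(6*I*pi/7))*conj(exp(-2*I*pi/7)) + 1*(exp(-2*I*pi/7))*conj(exp(-4*I*pi/7)) + 1*(exp(4*I*pi/7))*conj(exp(-6*I*pi/7)) + 1*(exp(-4*I*pi/7))*conj(exp(6*I*pi/7)) + 1*(exp(2*I*pi/7))*conj(exp(4*I*pi/7)) + 1*(exp(-6*I*pi/7))*conj(exp(2*I*pi/7))]
      = (1/7)[(1) + (exp(-6*I*pi/7)) + (exp(2*I*pi/7)) + (exp(-4*I*pi/7)) + (exp(4*I*pi/7)) + (exp(-2*I*pi/7)) + (exp(6*I*pi/7))] = 0/7 = 0
(Exp terms are combined using exp(i*s)*conj(exp(i*t)) = exp(i*(s-t)), and sums of them are collapsed using the identity that for every m > 1 the m distinct m-th roots of unity sum to 0, e.g. 1 + exp(2*I*pi/3) + exp(-2*I*pi/3) = 0.)
Hence the multiplicities are chi_3: 1. Dimension check: dim(chi_3)*dim(chi_0) = 1*1 = 1 and sum (mult * dim) = 1*1 = 1.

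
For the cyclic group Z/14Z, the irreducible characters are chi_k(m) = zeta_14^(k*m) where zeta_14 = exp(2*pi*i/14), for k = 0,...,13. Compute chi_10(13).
chi_10(13) = zeta_14^130 = exp(4*I*pi/7)

chi_10(13) = zeta_14^(10*13) = zeta_14^130. Since zeta_14^14 = 1, this equals zeta_14^4 = exp(2*pi*i*4/14) = exp(4*I*pi/7).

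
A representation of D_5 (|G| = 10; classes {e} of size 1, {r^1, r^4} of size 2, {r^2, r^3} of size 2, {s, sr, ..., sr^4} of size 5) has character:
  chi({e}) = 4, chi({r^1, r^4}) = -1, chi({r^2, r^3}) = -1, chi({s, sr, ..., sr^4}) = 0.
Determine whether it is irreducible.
Not irreducible (reducible): <chi, chi> = 2 > 1.

Solution. <chi, chi> = (1/|G|) sum_C |C| * |chi(C)|^2 = (1/10)[1*|4|^2 + 2*|-1|^2 + 2*|-1|^2 + 5*|0|^2]
  = (1/10)[(16) + (2) + (2) + (0)] = 20/10 = 2.
A character is irreducible iff <chi, chi> = 1, so this representation is reducible.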